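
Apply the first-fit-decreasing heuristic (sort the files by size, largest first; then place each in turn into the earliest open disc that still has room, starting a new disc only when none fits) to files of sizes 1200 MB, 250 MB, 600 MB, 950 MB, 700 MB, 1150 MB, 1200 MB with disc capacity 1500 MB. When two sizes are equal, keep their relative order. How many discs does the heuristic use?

5

Sorted descending: 1200, 1200, 1150, 950, 700, 600, 250.
  1200 → disc 1 (new)  [load 1200/1500]
  1200 → disc 2 (new)  [load 1200/1500]
  1150 → disc 3 (new)  [load 1150/1500]
  950 → disc 4 (new)  [load 950/1500]
  700 → disc 5 (new)  [load 700/1500]
  600 → disc 5  [load 1300/1500]
  250 → disc 1  [load 1450/1500]
5 discs opened.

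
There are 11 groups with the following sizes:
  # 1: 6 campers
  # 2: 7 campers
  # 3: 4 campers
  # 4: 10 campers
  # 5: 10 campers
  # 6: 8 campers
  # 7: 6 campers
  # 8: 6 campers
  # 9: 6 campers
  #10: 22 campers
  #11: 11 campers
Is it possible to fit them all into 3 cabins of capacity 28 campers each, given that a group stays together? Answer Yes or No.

No

Total = 96 campers; ⌈96/28⌉ = 4.
At least 4 cabins are required, but only 3 are allowed.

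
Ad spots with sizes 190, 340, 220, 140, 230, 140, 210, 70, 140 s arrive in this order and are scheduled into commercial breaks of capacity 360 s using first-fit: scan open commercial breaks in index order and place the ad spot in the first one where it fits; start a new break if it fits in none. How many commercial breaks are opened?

5

  190 → break 1 (new)  [load 190/360]
  340 → break 2 (new)  [load 340/360]
  220 → break 3 (new)  [load 220/360]
  140 → break 1  [load 330/360]
  230 → break 4 (new)  [load 230/360]
  140 → break 3  [load 360/360]
  210 → break 5 (new)  [load 210/360]
  70 → break 4  [load 300/360]
  140 → break 5  [load 350/360]
5 commercial breaks opened.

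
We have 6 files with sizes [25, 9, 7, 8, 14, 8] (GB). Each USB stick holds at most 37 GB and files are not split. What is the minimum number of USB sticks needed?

2

Total = 25 + 14 + 9 + 8 + 8 + 7 = 71 GB.
Lower bound: ⌈71/37⌉ = 2 USB sticks.
A packing using 2 USB sticks:
  USB stick 1: 25 + 9 = 34
  USB stick 2: 14 + 8 + 8 + 7 = 37
This matches the lower bound, so 2 is optimal.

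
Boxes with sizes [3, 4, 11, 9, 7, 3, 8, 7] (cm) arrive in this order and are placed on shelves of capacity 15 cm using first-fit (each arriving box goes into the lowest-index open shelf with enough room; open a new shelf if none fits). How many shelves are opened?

4

  3 → shelf 1 (new)  [load 3/15]
  4 → shelf 1  [load 7/15]
  11 → shelf 2 (new)  [load 11/15]
  9 → shelf 3 (new)  [load 9/15]
  7 → shelf 1  [load 14/15]
  3 → shelf 2  [load 14/15]
  8 → shelf 4 (new)  [load 8/15]
  7 → shelf 4  [load 15/15]
4 shelves opened.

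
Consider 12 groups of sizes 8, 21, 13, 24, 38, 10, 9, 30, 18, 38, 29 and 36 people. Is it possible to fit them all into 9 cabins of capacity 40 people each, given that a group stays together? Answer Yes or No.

Yes

A valid assignment using 8 cabins:
  cabin 1: 38 = 38
  cabin 2: 38 = 38
  cabin 3: 36 = 36
  cabin 4: 30 + 10 = 40
  cabin 5: 29 + 9 = 38
  cabin 6: 24 + 13 = 37
  cabin 7: 21 + 18 = 39
  cabin 8: 8 = 8
That uses only 8 ≤ 9, so 9 cabins are enough.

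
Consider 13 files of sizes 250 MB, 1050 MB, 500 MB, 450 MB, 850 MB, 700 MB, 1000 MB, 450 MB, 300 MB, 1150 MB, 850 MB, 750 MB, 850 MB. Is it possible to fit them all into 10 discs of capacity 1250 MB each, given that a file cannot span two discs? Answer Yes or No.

A valid assignment using 9 discs:
  disc 1: 1150 = 1150
  disc 2: 1050 = 1050
  disc 3: 1000 + 250 = 1250
  disc 4: 850 + 300 = 1150
  disc 5: 850 = 850
  disc 6: 850 = 850
  disc 7: 750 + 500 = 1250
  disc 8: 700 + 450 = 1150
  disc 9: 450 = 450
That uses only 9 ≤ 10, so 10 discs are enough.

Yes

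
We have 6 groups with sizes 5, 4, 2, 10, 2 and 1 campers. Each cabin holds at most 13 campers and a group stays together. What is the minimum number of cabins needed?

Total = 10 + 5 + 4 + 2 + 2 + 1 = 24 campers.
Lower bound: ⌈24/13⌉ = 2 cabins.
A packing using 2 cabins:
  cabin 1: 10 + 2 + 1 = 13
  cabin 2: 5 + 4 + 2 = 11
This matches the lower bound, so 2 is optimal.

2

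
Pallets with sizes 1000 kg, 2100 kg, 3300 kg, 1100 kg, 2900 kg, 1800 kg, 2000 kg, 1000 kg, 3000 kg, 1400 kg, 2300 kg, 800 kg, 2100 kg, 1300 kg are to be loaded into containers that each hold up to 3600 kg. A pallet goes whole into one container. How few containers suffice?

Total = 3300 + 3000 + 2900 + 2300 + 2100 + 2100 + 2000 + 1800 + 1400 + 1300 + 1100 + 1000 + 1000 + 800 = 26100 kg.
Lower bound: ⌈26100/3600⌉ = 8 containers.
A packing using 8 containers:
  container 1: 3300 = 3300
  container 2: 3000 = 3000
  container 3: 2900 = 2900
  container 4: 2300 + 1300 = 3600
  container 5: 2100 + 1400 = 3500
  container 6: 2100 + 1100 = 3200
  container 7: 2000 + 1000 = 3000
  container 8: 1800 + 1000 + 800 = 3600
This matches the lower bound, so 8 is optimal.

8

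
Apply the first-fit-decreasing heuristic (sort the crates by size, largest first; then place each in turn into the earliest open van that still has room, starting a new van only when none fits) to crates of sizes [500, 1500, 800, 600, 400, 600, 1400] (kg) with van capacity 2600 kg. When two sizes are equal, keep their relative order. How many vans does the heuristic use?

3

Sorted descending: 1500, 1400, 800, 600, 600, 500, 400.
  1500 → van 1 (new)  [load 1500/2600]
  1400 → van 2 (new)  [load 1400/2600]
  800 → van 1  [load 2300/2600]
  600 → van 2  [load 2000/2600]
  600 → van 2  [load 2600/2600]
  500 → van 3 (new)  [load 500/2600]
  400 → van 3  [load 900/2600]
3 vans opened.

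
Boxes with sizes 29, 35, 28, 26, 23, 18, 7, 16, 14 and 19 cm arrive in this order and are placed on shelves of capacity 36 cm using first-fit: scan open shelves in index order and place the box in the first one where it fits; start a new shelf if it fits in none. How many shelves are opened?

7

  29 → shelf 1 (new)  [load 29/36]
  35 → shelf 2 (new)  [load 35/36]
  28 → shelf 3 (new)  [load 28/36]
  26 → shelf 4 (new)  [load 26/36]
  23 → shelf 5 (new)  [load 23/36]
  18 → shelf 6 (new)  [load 18/36]
  7 → shelf 1  [load 36/36]
  16 → shelf 6  [load 34/36]
  14 → shelf 7 (new)  [load 14/36]
  19 → shelf 7  [load 33/36]
7 shelves opened.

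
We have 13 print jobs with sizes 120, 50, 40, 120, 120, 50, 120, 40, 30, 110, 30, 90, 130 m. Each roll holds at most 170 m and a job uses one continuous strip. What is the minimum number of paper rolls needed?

Total = 130 + 120 + 120 + 120 + 120 + 110 + 90 + 50 + 50 + 40 + 40 + 30 + 30 = 1050 m.
Lower bound: ⌈1050/170⌉ = 7 paper rolls.
A packing using 7 paper rolls:
  roll 1: 130 + 40 = 170
  roll 2: 120 + 50 = 170
  roll 3: 120 + 50 = 170
  roll 4: 120 + 40 = 160
  roll 5: 120 + 30 = 150
  roll 6: 110 + 30 = 140
  roll 7: 90 = 90
This matches the lower bound, so 7 is optimal.

7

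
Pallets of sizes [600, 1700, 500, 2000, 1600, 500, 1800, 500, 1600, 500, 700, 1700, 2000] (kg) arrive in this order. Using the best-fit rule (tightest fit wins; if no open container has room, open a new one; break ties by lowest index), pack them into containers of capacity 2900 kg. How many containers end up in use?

  600 → container 1 (new)  [load 600/2900]
  1700 → container 1  [load 2300/2900]
  500 → container 1  [load 2800/2900]
  2000 → container 2 (new)  [load 2000/2900]
  1600 → container 3 (new)  [load 1600/2900]
  500 → container 2  [load 2500/2900]
  1800 → container 4 (new)  [load 1800/2900]
  500 → container 4  [load 2300/2900]
  1600 → container 5 (new)  [load 1600/2900]
  500 → container 4  [load 2800/2900]
  700 → container 3  [load 2300/2900]
  1700 → container 6 (new)  [load 1700/2900]
  2000 → container 7 (new)  [load 2000/2900]
7 containers opened.

7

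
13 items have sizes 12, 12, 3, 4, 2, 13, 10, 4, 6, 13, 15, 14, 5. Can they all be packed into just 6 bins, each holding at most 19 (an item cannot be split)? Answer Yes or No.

No

Total = 113; ⌈113/19⌉ = 6.
7 items each exceed half the capacity and cannot share a bin, forcing at least 7 bins.
At least 7 bins are required, but only 6 are allowed.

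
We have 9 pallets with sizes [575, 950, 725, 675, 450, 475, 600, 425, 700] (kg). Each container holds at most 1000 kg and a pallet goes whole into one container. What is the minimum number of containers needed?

Total = 950 + 725 + 700 + 675 + 600 + 575 + 475 + 450 + 425 = 5575 kg.
Lower bound: ⌈5575/1000⌉ = 6 containers.
A packing using 7 containers:
  container 1: 950 = 950
  container 2: 725 = 725
  container 3: 700 = 700
  container 4: 675 = 675
  container 5: 600 = 600
  container 6: 575 + 425 = 1000
  container 7: 475 + 450 = 925
No arrangement into 6 containers stays within capacity, so 7 is optimal.

7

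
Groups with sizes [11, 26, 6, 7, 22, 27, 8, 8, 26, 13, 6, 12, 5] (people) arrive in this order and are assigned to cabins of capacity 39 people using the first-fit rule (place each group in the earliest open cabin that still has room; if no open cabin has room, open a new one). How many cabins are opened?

  11 → cabin 1 (new)  [load 11/39]
  26 → cabin 1  [load 37/39]
  6 → cabin 2 (new)  [load 6/39]
  7 → cabin 2  [load 13/39]
  22 → cabin 2  [load 35/39]
  27 → cabin 3 (new)  [load 27/39]
  8 → cabin 3  [load 35/39]
  8 → cabin 4 (new)  [load 8/39]
  26 → cabin 4  [load 34/39]
  13 → cabin 5 (new)  [load 13/39]
  6 → cabin 5  [load 19/39]
  12 → cabin 5  [load 31/39]
  5 → cabin 4  [load 39/39]
5 cabins opened.

5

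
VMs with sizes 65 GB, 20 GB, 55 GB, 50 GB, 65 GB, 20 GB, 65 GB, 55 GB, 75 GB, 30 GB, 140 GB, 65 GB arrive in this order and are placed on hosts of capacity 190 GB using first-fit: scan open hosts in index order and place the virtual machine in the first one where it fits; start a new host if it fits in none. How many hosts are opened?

5

  65 → host 1 (new)  [load 65/190]
  20 → host 1  [load 85/190]
  55 → host 1  [load 140/190]
  50 → host 1  [load 190/190]
  65 → host 2 (new)  [load 65/190]
  20 → host 2  [load 85/190]
  65 → host 2  [load 150/190]
  55 → host 3 (new)  [load 55/190]
  75 → host 3  [load 130/190]
  30 → host 2  [load 180/190]
  140 → host 4 (new)  [load 140/190]
  65 → host 5 (new)  [load 65/190]
5 hosts opened.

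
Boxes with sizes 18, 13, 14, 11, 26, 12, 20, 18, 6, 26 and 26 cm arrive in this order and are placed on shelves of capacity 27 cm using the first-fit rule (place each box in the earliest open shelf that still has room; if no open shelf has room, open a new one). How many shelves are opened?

  18 → shelf 1 (new)  [load 18/27]
  13 → shelf 2 (new)  [load 13/27]
  14 → shelf 2  [load 27/27]
  11 → shelf 3 (new)  [load 11/27]
  26 → shelf 4 (new)  [load 26/27]
  12 → shelf 3  [load 23/27]
  20 → shelf 5 (new)  [load 20/27]
  18 → shelf 6 (new)  [load 18/27]
  6 → shelf 1  [load 24/27]
  26 → shelf 7 (new)  [load 26/27]
  26 → shelf 8 (new)  [load 26/27]
8 shelves opened.

8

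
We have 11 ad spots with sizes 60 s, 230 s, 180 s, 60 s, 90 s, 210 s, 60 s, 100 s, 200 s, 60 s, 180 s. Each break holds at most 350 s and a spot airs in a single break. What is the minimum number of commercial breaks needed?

Total = 230 + 210 + 200 + 180 + 180 + 100 + 90 + 60 + 60 + 60 + 60 = 1430 s.
Lower bound: ⌈1430/350⌉ = 5 commercial breaks.
A packing using 5 commercial breaks:
  break 1: 230 + 100 = 330
  break 2: 210 + 90 = 300
  break 3: 200 + 60 + 60 = 320
  break 4: 180 + 60 + 60 = 300
  break 5: 180 = 180
This matches the lower bound, so 5 is optimal.

5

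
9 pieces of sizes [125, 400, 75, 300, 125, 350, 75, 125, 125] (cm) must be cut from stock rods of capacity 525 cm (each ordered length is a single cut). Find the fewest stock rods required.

4

Total = 400 + 350 + 300 + 125 + 125 + 125 + 125 + 75 + 75 = 1700 cm.
Lower bound: ⌈1700/525⌉ = 4 stock rods.
A packing using 4 stock rods:
  stock rod 1: 400 + 125 = 525
  stock rod 2: 350 + 125 = 475
  stock rod 3: 300 + 125 + 75 = 500
  stock rod 4: 125 + 75 = 200
This matches the lower bound, so 4 is optimal.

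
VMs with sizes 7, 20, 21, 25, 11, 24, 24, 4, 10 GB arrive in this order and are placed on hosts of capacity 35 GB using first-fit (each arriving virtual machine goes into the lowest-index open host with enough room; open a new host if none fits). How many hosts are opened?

  7 → host 1 (new)  [load 7/35]
  20 → host 1  [load 27/35]
  21 → host 2 (new)  [load 21/35]
  25 → host 3 (new)  [load 25/35]
  11 → host 2  [load 32/35]
  24 → host 4 (new)  [load 24/35]
  24 → host 5 (new)  [load 24/35]
  4 → host 1  [load 31/35]
  10 → host 3  [load 35/35]
5 hosts opened.

5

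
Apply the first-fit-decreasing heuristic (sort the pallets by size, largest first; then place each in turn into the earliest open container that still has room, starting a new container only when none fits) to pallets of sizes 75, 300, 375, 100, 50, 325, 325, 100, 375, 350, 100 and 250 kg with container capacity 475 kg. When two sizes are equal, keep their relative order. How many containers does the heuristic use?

Sorted descending: 375, 375, 350, 325, 325, 300, 250, 100, 100, 100, 75, 50.
  375 → container 1 (new)  [load 375/475]
  375 → container 2 (new)  [load 375/475]
  350 → container 3 (new)  [load 350/475]
  325 → container 4 (new)  [load 325/475]
  325 → container 5 (new)  [load 325/475]
  300 → container 6 (new)  [load 300/475]
  250 → container 7 (new)  [load 250/475]
  100 → container 1  [load 475/475]
  100 → container 2  [load 475/475]
  100 → container 3  [load 450/475]
  75 → container 4  [load 400/475]
  50 → container 4  [load 450/475]
7 containers opened.

7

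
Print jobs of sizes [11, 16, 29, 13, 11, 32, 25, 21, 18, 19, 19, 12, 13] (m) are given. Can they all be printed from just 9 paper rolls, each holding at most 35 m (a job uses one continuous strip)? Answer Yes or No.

Yes

A valid assignment using 8 paper rolls:
  roll 1: 32 = 32
  roll 2: 29 = 29
  roll 3: 25 = 25
  roll 4: 21 + 13 = 34
  roll 5: 19 + 16 = 35
  roll 6: 19 + 13 = 32
  roll 7: 18 + 12 = 30
  roll 8: 11 + 11 = 22
That uses only 8 ≤ 9, so 9 paper rolls are enough.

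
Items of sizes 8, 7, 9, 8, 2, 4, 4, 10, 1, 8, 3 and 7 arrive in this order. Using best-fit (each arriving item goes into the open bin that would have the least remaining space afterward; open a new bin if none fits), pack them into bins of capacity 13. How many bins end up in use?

7

  8 → bin 1 (new)  [load 8/13]
  7 → bin 2 (new)  [load 7/13]
  9 → bin 3 (new)  [load 9/13]
  8 → bin 4 (new)  [load 8/13]
  2 → bin 3  [load 11/13]
  4 → bin 1  [load 12/13]
  4 → bin 4  [load 12/13]
  10 → bin 5 (new)  [load 10/13]
  1 → bin 1  [load 13/13]
  8 → bin 6 (new)  [load 8/13]
  3 → bin 5  [load 13/13]
  7 → bin 7 (new)  [load 7/13]
7 bins opened.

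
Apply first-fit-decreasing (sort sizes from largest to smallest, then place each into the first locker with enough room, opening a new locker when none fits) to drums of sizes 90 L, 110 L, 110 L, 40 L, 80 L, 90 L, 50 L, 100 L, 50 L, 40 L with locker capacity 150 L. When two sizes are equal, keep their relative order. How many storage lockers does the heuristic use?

6

Sorted descending: 110, 110, 100, 90, 90, 80, 50, 50, 40, 40.
  110 → locker 1 (new)  [load 110/150]
  110 → locker 2 (new)  [load 110/150]
  100 → locker 3 (new)  [load 100/150]
  90 → locker 4 (new)  [load 90/150]
  90 → locker 5 (new)  [load 90/150]
  80 → locker 6 (new)  [load 80/150]
  50 → locker 3  [load 150/150]
  50 → locker 4  [load 140/150]
  40 → locker 1  [load 150/150]
  40 → locker 2  [load 150/150]
6 storage lockers opened.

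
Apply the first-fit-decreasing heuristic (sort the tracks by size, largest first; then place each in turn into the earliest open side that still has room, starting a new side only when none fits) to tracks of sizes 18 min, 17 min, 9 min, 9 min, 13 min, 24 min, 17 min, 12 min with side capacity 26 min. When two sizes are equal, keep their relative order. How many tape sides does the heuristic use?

5

Sorted descending: 24, 18, 17, 17, 13, 12, 9, 9.
  24 → side 1 (new)  [load 24/26]
  18 → side 2 (new)  [load 18/26]
  17 → side 3 (new)  [load 17/26]
  17 → side 4 (new)  [load 17/26]
  13 → side 5 (new)  [load 13/26]
  12 → side 5  [load 25/26]
  9 → side 3  [load 26/26]
  9 → side 4  [load 26/26]
5 tape sides opened.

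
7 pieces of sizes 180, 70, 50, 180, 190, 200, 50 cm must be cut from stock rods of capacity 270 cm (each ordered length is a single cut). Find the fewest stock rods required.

Total = 200 + 190 + 180 + 180 + 70 + 50 + 50 = 920 cm.
Lower bound: ⌈920/270⌉ = 4 stock rods.
A packing using 4 stock rods:
  stock rod 1: 200 + 70 = 270
  stock rod 2: 190 + 50 = 240
  stock rod 3: 180 + 50 = 230
  stock rod 4: 180 = 180
This matches the lower bound, so 4 is optimal.

4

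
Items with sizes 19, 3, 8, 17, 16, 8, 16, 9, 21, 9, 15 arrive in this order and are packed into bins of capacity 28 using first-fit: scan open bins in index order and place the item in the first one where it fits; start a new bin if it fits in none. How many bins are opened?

  19 → bin 1 (new)  [load 19/28]
  3 → bin 1  [load 22/28]
  8 → bin 2 (new)  [load 8/28]
  17 → bin 2  [load 25/28]
  16 → bin 3 (new)  [load 16/28]
  8 → bin 3  [load 24/28]
  16 → bin 4 (new)  [load 16/28]
  9 → bin 4  [load 25/28]
  21 → bin 5 (new)  [load 21/28]
  9 → bin 6 (new)  [load 9/28]
  15 → bin 6  [load 24/28]
6 bins opened.

6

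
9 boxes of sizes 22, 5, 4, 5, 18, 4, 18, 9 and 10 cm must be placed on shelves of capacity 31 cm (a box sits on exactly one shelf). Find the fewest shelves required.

4

Total = 22 + 18 + 18 + 10 + 9 + 5 + 5 + 4 + 4 = 95 cm.
Lower bound: ⌈95/31⌉ = 4 shelves.
A packing using 4 shelves:
  shelf 1: 22 + 9 = 31
  shelf 2: 18 + 10 = 28
  shelf 3: 18 + 5 + 5 = 28
  shelf 4: 4 + 4 = 8
This matches the lower bound, so 4 is optimal.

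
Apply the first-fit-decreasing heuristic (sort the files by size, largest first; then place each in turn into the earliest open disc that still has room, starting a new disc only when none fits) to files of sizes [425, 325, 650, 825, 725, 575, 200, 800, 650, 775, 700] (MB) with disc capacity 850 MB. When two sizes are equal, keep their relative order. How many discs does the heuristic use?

9

Sorted descending: 825, 800, 775, 725, 700, 650, 650, 575, 425, 325, 200.
  825 → disc 1 (new)  [load 825/850]
  800 → disc 2 (new)  [load 800/850]
  775 → disc 3 (new)  [load 775/850]
  725 → disc 4 (new)  [load 725/850]
  700 → disc 5 (new)  [load 700/850]
  650 → disc 6 (new)  [load 650/850]
  650 → disc 7 (new)  [load 650/850]
  575 → disc 8 (new)  [load 575/850]
  425 → disc 9 (new)  [load 425/850]
  325 → disc 9  [load 750/850]
  200 → disc 6  [load 850/850]
9 discs opened.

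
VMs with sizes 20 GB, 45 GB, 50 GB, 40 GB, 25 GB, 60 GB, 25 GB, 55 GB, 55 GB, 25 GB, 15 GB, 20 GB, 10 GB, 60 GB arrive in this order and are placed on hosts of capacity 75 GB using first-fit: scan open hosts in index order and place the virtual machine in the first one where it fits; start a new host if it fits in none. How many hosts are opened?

8

  20 → host 1 (new)  [load 20/75]
  45 → host 1  [load 65/75]
  50 → host 2 (new)  [load 50/75]
  40 → host 3 (new)  [load 40/75]
  25 → host 2  [load 75/75]
  60 → host 4 (new)  [load 60/75]
  25 → host 3  [load 65/75]
  55 → host 5 (new)  [load 55/75]
  55 → host 6 (new)  [load 55/75]
  25 → host 7 (new)  [load 25/75]
  15 → host 4  [load 75/75]
  20 → host 5  [load 75/75]
  10 → host 1  [load 75/75]
  60 → host 8 (new)  [load 60/75]
8 hosts opened.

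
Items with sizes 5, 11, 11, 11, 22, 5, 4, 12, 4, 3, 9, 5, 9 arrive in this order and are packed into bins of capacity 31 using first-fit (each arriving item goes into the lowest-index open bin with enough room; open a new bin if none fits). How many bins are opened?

  5 → bin 1 (new)  [load 5/31]
  11 → bin 1  [load 16/31]
  11 → bin 1  [load 27/31]
  11 → bin 2 (new)  [load 11/31]
  22 → bin 3 (new)  [load 22/31]
  5 → bin 2  [load 16/31]
  4 → bin 1  [load 31/31]
  12 → bin 2  [load 28/31]
  4 → bin 3  [load 26/31]
  3 → bin 2  [load 31/31]
  9 → bin 4 (new)  [load 9/31]
  5 → bin 3  [load 31/31]
  9 → bin 4  [load 18/31]
4 bins opened.

4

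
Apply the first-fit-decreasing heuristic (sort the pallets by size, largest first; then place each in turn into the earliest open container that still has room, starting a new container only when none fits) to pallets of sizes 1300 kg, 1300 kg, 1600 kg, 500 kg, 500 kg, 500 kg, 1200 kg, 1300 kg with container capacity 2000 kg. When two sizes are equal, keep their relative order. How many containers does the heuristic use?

5

Sorted descending: 1600, 1300, 1300, 1300, 1200, 500, 500, 500.
  1600 → container 1 (new)  [load 1600/2000]
  1300 → container 2 (new)  [load 1300/2000]
  1300 → container 3 (new)  [load 1300/2000]
  1300 → container 4 (new)  [load 1300/2000]
  1200 → container 5 (new)  [load 1200/2000]
  500 → container 2  [load 1800/2000]
  500 → container 3  [load 1800/2000]
  500 → container 4  [load 1800/2000]
5 containers opened.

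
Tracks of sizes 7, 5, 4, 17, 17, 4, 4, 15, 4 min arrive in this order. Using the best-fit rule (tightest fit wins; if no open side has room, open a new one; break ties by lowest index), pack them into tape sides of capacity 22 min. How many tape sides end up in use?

  7 → side 1 (new)  [load 7/22]
  5 → side 1  [load 12/22]
  4 → side 1  [load 16/22]
  17 → side 2 (new)  [load 17/22]
  17 → side 3 (new)  [load 17/22]
  4 → side 2  [load 21/22]
  4 → side 3  [load 21/22]
  15 → side 4 (new)  [load 15/22]
  4 → side 1  [load 20/22]
4 tape sides opened.

4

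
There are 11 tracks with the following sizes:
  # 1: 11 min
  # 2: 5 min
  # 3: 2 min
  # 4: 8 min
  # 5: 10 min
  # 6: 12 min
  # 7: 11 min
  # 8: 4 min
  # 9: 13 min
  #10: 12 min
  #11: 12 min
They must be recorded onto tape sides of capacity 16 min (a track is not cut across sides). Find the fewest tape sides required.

8

Total = 13 + 12 + 12 + 12 + 11 + 11 + 10 + 8 + 5 + 4 + 2 = 100 min.
Lower bound: ⌈100/16⌉ = 7 tape sides.
A packing using 8 tape sides:
  side 1: 13 + 2 = 15
  side 2: 12 + 4 = 16
  side 3: 12 = 12
  side 4: 12 = 12
  side 5: 11 + 5 = 16
  side 6: 11 = 11
  side 7: 10 = 10
  side 8: 8 = 8
No arrangement into 7 tape sides stays within capacity, so 8 is optimal.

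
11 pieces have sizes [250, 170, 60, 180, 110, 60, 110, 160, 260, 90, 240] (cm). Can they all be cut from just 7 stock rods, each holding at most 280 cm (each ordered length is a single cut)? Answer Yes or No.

A valid assignment using 7 stock rods:
  stock rod 1: 260 = 260
  stock rod 2: 250 = 250
  stock rod 3: 240 = 240
  stock rod 4: 180 + 90 = 270
  stock rod 5: 170 + 110 = 280
  stock rod 6: 160 + 110 = 270
  stock rod 7: 60 + 60 = 120
Every load is within 280 cm, so 7 stock rods suffice.

Yes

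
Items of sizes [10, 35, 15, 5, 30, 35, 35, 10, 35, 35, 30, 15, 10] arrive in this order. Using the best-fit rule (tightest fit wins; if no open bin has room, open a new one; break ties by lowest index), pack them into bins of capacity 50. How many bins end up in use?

  10 → bin 1 (new)  [load 10/50]
  35 → bin 1  [load 45/50]
  15 → bin 2 (new)  [load 15/50]
  5 → bin 1  [load 50/50]
  30 → bin 2  [load 45/50]
  35 → bin 3 (new)  [load 35/50]
  35 → bin 4 (new)  [load 35/50]
  10 → bin 3  [load 45/50]
  35 → bin 5 (new)  [load 35/50]
  35 → bin 6 (new)  [load 35/50]
  30 → bin 7 (new)  [load 30/50]
  15 → bin 4  [load 50/50]
  10 → bin 5  [load 45/50]
7 bins opened.

7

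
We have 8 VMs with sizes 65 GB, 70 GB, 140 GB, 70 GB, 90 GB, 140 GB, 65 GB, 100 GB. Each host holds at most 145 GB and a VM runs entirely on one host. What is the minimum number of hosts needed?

Total = 140 + 140 + 100 + 90 + 70 + 70 + 65 + 65 = 740 GB.
Lower bound: ⌈740/145⌉ = 6 hosts.
A packing using 6 hosts:
  host 1: 140 = 140
  host 2: 140 = 140
  host 3: 100 = 100
  host 4: 90 = 90
  host 5: 70 + 70 = 140
  host 6: 65 + 65 = 130
This matches the lower bound, so 6 is optimal.

6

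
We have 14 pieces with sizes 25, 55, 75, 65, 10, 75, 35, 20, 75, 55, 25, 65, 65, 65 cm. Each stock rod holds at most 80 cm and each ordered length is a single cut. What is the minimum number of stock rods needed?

10

Total = 75 + 75 + 75 + 65 + 65 + 65 + 65 + 55 + 55 + 35 + 25 + 25 + 20 + 10 = 710 cm.
Lower bound: ⌈710/80⌉ = 9 stock rods.
A packing using 10 stock rods:
  stock rod 1: 75 = 75
  stock rod 2: 75 = 75
  stock rod 3: 75 = 75
  stock rod 4: 65 + 10 = 75
  stock rod 5: 65 = 65
  stock rod 6: 65 = 65
  stock rod 7: 65 = 65
  stock rod 8: 55 + 25 = 80
  stock rod 9: 55 + 25 = 80
  stock rod 10: 35 + 20 = 55
No arrangement into 9 stock rods stays within capacity, so 10 is optimal.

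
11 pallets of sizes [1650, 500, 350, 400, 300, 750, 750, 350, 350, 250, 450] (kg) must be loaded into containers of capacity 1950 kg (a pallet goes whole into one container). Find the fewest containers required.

Total = 1650 + 750 + 750 + 500 + 450 + 400 + 350 + 350 + 350 + 300 + 250 = 6100 kg.
Lower bound: ⌈6100/1950⌉ = 4 containers.
A packing using 4 containers:
  container 1: 1650 + 300 = 1950
  container 2: 750 + 750 + 450 = 1950
  container 3: 500 + 400 + 350 + 350 + 350 = 1950
  container 4: 250 = 250
This matches the lower bound, so 4 is optimal.

4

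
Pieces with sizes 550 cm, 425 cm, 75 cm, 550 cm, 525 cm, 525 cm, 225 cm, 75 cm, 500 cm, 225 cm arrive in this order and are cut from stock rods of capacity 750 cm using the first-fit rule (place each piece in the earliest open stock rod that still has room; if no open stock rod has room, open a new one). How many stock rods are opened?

  550 → stock rod 1 (new)  [load 550/750]
  425 → stock rod 2 (new)  [load 425/750]
  75 → stock rod 1  [load 625/750]
  550 → stock rod 3 (new)  [load 550/750]
  525 → stock rod 4 (new)  [load 525/750]
  525 → stock rod 5 (new)  [load 525/750]
  225 → stock rod 2  [load 650/750]
  75 → stock rod 1  [load 700/750]
  500 → stock rod 6 (new)  [load 500/750]
  225 → stock rod 4  [load 750/750]
6 stock rods opened.

6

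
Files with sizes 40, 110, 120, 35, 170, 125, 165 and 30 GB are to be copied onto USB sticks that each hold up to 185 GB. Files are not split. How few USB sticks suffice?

5

Total = 170 + 165 + 125 + 120 + 110 + 40 + 35 + 30 = 795 GB.
Lower bound: ⌈795/185⌉ = 5 USB sticks.
A packing using 5 USB sticks:
  USB stick 1: 170 = 170
  USB stick 2: 165 = 165
  USB stick 3: 125 + 40 = 165
  USB stick 4: 120 + 35 + 30 = 185
  USB stick 5: 110 = 110
This matches the lower bound, so 5 is optimal.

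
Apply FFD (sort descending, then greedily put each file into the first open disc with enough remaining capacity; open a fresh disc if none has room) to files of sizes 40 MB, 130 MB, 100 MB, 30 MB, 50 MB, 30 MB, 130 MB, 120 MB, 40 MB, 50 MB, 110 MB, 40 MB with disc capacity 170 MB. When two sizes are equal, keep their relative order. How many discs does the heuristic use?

6

Sorted descending: 130, 130, 120, 110, 100, 50, 50, 40, 40, 40, 30, 30.
  130 → disc 1 (new)  [load 130/170]
  130 → disc 2 (new)  [load 130/170]
  120 → disc 3 (new)  [load 120/170]
  110 → disc 4 (new)  [load 110/170]
  100 → disc 5 (new)  [load 100/170]
  50 → disc 3  [load 170/170]
  50 → disc 4  [load 160/170]
  40 → disc 1  [load 170/170]
  40 → disc 2  [load 170/170]
  40 → disc 5  [load 140/170]
  30 → disc 5  [load 170/170]
  30 → disc 6 (new)  [load 30/170]
6 discs opened.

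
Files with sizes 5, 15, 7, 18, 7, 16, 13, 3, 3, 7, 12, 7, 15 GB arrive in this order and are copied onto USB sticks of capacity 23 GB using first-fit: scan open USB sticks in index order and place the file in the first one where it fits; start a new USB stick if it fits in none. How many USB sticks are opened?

  5 → USB stick 1 (new)  [load 5/23]
  15 → USB stick 1  [load 20/23]
  7 → USB stick 2 (new)  [load 7/23]
  18 → USB stick 3 (new)  [load 18/23]
  7 → USB stick 2  [load 14/23]
  16 → USB stick 4 (new)  [load 16/23]
  13 → USB stick 5 (new)  [load 13/23]
  3 → USB stick 1  [load 23/23]
  3 → USB stick 2  [load 17/23]
  7 → USB stick 4  [load 23/23]
  12 → USB stick 6 (new)  [load 12/23]
  7 → USB stick 5  [load 20/23]
  15 → USB stick 7 (new)  [load 15/23]
7 USB sticks opened.

7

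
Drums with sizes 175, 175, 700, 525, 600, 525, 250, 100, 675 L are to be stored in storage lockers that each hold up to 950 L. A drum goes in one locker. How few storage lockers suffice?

Total = 700 + 675 + 600 + 525 + 525 + 250 + 175 + 175 + 100 = 3725 L.
Lower bound: ⌈3725/950⌉ = 4 storage lockers.
Also, 5 drums each exceed 475 L, and no two of those can share a locker, so at least 5 storage lockers are needed.
A packing using 5 storage lockers:
  locker 1: 700 + 250 = 950
  locker 2: 675 + 175 + 100 = 950
  locker 3: 600 + 175 = 775
  locker 4: 525 = 525
  locker 5: 525 = 525
This matches the lower bound, so 5 is optimal.

5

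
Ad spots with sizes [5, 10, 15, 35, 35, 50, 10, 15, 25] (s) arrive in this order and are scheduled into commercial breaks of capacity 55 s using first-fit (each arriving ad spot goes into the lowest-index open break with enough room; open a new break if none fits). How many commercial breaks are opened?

  5 → break 1 (new)  [load 5/55]
  10 → break 1  [load 15/55]
  15 → break 1  [load 30/55]
  35 → break 2 (new)  [load 35/55]
  35 → break 3 (new)  [load 35/55]
  50 → break 4 (new)  [load 50/55]
  10 → break 1  [load 40/55]
  15 → break 1  [load 55/55]
  25 → break 5 (new)  [load 25/55]
5 commercial breaks opened.

5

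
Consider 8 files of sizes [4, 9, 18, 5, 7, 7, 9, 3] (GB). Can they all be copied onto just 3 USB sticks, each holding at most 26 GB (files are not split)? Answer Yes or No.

Yes

A valid assignment using 3 USB sticks:
  USB stick 1: 18 + 7 = 25
  USB stick 2: 9 + 9 + 7 = 25
  USB stick 3: 5 + 4 + 3 = 12
Every load is within 26 GB, so 3 USB sticks suffice.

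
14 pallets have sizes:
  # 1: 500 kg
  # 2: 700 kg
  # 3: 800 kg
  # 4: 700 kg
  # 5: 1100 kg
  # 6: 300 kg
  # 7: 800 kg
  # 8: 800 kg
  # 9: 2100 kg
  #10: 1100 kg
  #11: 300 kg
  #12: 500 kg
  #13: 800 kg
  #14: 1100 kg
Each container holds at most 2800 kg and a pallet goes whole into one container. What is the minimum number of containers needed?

Total = 2100 + 1100 + 1100 + 1100 + 800 + 800 + 800 + 800 + 700 + 700 + 500 + 500 + 300 + 300 = 11600 kg.
Lower bound: ⌈11600/2800⌉ = 5 containers.
A packing using 5 containers:
  container 1: 2100 + 700 = 2800
  container 2: 1100 + 1100 + 500 = 2700
  container 3: 1100 + 800 + 800 = 2700
  container 4: 800 + 800 + 700 + 500 = 2800
  container 5: 300 + 300 = 600
This matches the lower bound, so 5 is optimal.

5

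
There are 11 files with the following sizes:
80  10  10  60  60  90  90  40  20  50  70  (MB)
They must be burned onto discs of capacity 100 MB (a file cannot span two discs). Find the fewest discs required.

Total = 90 + 90 + 80 + 70 + 60 + 60 + 50 + 40 + 20 + 10 + 10 = 580 MB.
Lower bound: ⌈580/100⌉ = 6 discs.
A packing using 7 discs:
  disc 1: 90 + 10 = 100
  disc 2: 90 + 10 = 100
  disc 3: 80 + 20 = 100
  disc 4: 70 = 70
  disc 5: 60 + 40 = 100
  disc 6: 60 = 60
  disc 7: 50 = 50
No arrangement into 6 discs stays within capacity, so 7 is optimal.

7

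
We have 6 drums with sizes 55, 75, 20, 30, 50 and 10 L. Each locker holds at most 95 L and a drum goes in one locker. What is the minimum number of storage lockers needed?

Total = 75 + 55 + 50 + 30 + 20 + 10 = 240 L.
Lower bound: ⌈240/95⌉ = 3 storage lockers.
A packing using 3 storage lockers:
  locker 1: 75 + 20 = 95
  locker 2: 55 + 30 + 10 = 95
  locker 3: 50 = 50
This matches the lower bound, so 3 is optimal.

3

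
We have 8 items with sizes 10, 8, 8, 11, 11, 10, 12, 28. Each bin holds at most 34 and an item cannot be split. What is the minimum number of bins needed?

Total = 28 + 12 + 11 + 11 + 10 + 10 + 8 + 8 = 98.
Lower bound: ⌈98/34⌉ = 3 bins.
A packing using 4 bins:
  bin 1: 28 = 28
  bin 2: 12 + 11 + 11 = 34
  bin 3: 10 + 10 + 8 = 28
  bin 4: 8 = 8
No arrangement into 3 bins stays within capacity, so 4 is optimal.

4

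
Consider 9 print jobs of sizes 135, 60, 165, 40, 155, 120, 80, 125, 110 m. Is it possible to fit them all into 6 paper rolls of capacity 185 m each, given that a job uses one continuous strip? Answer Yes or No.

Total = 990 m; ⌈990/185⌉ = 6.
The bound of 6 does not rule out 6, but exhaustive search shows no assignment into 6 paper rolls of capacity 185 m exists — the minimum is 7.

No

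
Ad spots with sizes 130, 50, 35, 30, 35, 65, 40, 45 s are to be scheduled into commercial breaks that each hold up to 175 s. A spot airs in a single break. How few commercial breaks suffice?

3

Total = 130 + 65 + 50 + 45 + 40 + 35 + 35 + 30 = 430 s.
Lower bound: ⌈430/175⌉ = 3 commercial breaks.
A packing using 3 commercial breaks:
  break 1: 130 + 45 = 175
  break 2: 65 + 50 + 40 = 155
  break 3: 35 + 35 + 30 = 100
This matches the lower bound, so 3 is optimal.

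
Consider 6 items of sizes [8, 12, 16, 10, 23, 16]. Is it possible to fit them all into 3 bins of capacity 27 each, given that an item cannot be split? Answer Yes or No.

Total = 85; ⌈85/27⌉ = 4.
At least 4 bins are required, but only 3 are allowed.

No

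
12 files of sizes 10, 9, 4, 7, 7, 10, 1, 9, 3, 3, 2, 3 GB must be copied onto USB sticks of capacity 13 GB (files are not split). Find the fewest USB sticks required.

Total = 10 + 10 + 9 + 9 + 7 + 7 + 4 + 3 + 3 + 3 + 2 + 1 = 68 GB.
Lower bound: ⌈68/13⌉ = 6 USB sticks.
A packing using 6 USB sticks:
  USB stick 1: 10 + 3 = 13
  USB stick 2: 10 + 3 = 13
  USB stick 3: 9 + 4 = 13
  USB stick 4: 9 + 3 + 1 = 13
  USB stick 5: 7 + 2 = 9
  USB stick 6: 7 = 7
This matches the lower bound, so 6 is optimal.

6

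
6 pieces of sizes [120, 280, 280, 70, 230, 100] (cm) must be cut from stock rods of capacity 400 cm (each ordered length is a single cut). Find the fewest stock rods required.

3

Total = 280 + 280 + 230 + 120 + 100 + 70 = 1080 cm.
Lower bound: ⌈1080/400⌉ = 3 stock rods.
A packing using 3 stock rods:
  stock rod 1: 280 + 120 = 400
  stock rod 2: 280 + 100 = 380
  stock rod 3: 230 + 70 = 300
This matches the lower bound, so 3 is optimal.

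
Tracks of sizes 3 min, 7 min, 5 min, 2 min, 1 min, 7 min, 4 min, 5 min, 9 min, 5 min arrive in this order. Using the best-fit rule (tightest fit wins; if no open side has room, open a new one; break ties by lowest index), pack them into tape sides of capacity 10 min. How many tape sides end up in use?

  3 → side 1 (new)  [load 3/10]
  7 → side 1  [load 10/10]
  5 → side 2 (new)  [load 5/10]
  2 → side 2  [load 7/10]
  1 → side 2  [load 8/10]
  7 → side 3 (new)  [load 7/10]
  4 → side 4 (new)  [load 4/10]
  5 → side 4  [load 9/10]
  9 → side 5 (new)  [load 9/10]
  5 → side 6 (new)  [load 5/10]
6 tape sides opened.

6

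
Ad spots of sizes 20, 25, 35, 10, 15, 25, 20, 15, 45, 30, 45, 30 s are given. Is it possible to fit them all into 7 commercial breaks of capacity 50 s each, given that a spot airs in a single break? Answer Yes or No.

Yes

A valid assignment using 7 commercial breaks:
  break 1: 45 = 45
  break 2: 45 = 45
  break 3: 35 + 15 = 50
  break 4: 30 + 20 = 50
  break 5: 30 + 20 = 50
  break 6: 25 + 25 = 50
  break 7: 15 + 10 = 25
Every load is within 50 s, so 7 commercial breaks suffice.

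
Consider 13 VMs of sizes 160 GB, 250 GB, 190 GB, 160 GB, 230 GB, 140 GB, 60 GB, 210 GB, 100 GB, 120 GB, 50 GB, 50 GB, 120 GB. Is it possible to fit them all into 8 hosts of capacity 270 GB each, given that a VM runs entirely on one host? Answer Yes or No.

Yes

A valid assignment using 8 hosts:
  host 1: 250 = 250
  host 2: 230 = 230
  host 3: 210 + 60 = 270
  host 4: 190 + 50 = 240
  host 5: 160 + 100 = 260
  host 6: 160 + 50 = 210
  host 7: 140 + 120 = 260
  host 8: 120 = 120
Every load is within 270 GB, so 8 hosts suffice.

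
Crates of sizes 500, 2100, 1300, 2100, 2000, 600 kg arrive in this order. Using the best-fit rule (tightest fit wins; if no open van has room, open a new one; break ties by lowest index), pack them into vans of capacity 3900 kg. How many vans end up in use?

  500 → van 1 (new)  [load 500/3900]
  2100 → van 1  [load 2600/3900]
  1300 → van 1  [load 3900/3900]
  2100 → van 2 (new)  [load 2100/3900]
  2000 → van 3 (new)  [load 2000/3900]
  600 → van 2  [load 2700/3900]
3 vans opened.

3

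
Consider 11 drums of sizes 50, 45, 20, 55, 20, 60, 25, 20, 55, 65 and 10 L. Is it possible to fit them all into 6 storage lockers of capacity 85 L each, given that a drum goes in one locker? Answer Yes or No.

A valid assignment using 6 storage lockers:
  locker 1: 65 + 20 = 85
  locker 2: 60 + 25 = 85
  locker 3: 55 + 20 + 10 = 85
  locker 4: 55 + 20 = 75
  locker 5: 50 = 50
  locker 6: 45 = 45
Every load is within 85 L, so 6 storage lockers suffice.

Yes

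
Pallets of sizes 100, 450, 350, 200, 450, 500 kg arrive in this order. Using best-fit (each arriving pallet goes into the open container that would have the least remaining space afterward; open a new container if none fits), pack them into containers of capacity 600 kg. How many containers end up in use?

  100 → container 1 (new)  [load 100/600]
  450 → container 1  [load 550/600]
  350 → container 2 (new)  [load 350/600]
  200 → container 2  [load 550/600]
  450 → container 3 (new)  [load 450/600]
  500 → container 4 (new)  [load 500/600]
4 containers opened.

4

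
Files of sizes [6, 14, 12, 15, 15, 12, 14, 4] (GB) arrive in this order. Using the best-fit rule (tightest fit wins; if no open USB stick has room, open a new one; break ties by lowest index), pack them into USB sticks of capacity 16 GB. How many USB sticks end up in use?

  6 → USB stick 1 (new)  [load 6/16]
  14 → USB stick 2 (new)  [load 14/16]
  12 → USB stick 3 (new)  [load 12/16]
  15 → USB stick 4 (new)  [load 15/16]
  15 → USB stick 5 (new)  [load 15/16]
  12 → USB stick 6 (new)  [load 12/16]
  14 → USB stick 7 (new)  [load 14/16]
  4 → USB stick 3  [load 16/16]
7 USB sticks opened.

7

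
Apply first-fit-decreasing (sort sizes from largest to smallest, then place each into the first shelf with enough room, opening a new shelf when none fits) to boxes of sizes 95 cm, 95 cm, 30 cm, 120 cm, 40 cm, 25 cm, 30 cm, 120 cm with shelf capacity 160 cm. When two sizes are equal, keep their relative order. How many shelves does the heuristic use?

4

Sorted descending: 120, 120, 95, 95, 40, 30, 30, 25.
  120 → shelf 1 (new)  [load 120/160]
  120 → shelf 2 (new)  [load 120/160]
  95 → shelf 3 (new)  [load 95/160]
  95 → shelf 4 (new)  [load 95/160]
  40 → shelf 1  [load 160/160]
  30 → shelf 2  [load 150/160]
  30 → shelf 3  [load 125/160]
  25 → shelf 3  [load 150/160]
4 shelves opened.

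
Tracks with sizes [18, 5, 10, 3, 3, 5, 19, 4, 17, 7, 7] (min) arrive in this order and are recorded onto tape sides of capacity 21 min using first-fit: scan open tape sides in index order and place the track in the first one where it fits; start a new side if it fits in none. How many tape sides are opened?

6

  18 → side 1 (new)  [load 18/21]
  5 → side 2 (new)  [load 5/21]
  10 → side 2  [load 15/21]
  3 → side 1  [load 21/21]
  3 → side 2  [load 18/21]
  5 → side 3 (new)  [load 5/21]
  19 → side 4 (new)  [load 19/21]
  4 → side 3  [load 9/21]
  17 → side 5 (new)  [load 17/21]
  7 → side 3  [load 16/21]
  7 → side 6 (new)  [load 7/21]
6 tape sides opened.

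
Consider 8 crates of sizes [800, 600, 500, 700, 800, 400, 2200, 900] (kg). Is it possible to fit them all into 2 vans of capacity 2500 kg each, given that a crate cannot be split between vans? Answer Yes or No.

No

Total = 6900 kg; ⌈6900/2500⌉ = 3.
At least 3 vans are required, but only 2 are allowed.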